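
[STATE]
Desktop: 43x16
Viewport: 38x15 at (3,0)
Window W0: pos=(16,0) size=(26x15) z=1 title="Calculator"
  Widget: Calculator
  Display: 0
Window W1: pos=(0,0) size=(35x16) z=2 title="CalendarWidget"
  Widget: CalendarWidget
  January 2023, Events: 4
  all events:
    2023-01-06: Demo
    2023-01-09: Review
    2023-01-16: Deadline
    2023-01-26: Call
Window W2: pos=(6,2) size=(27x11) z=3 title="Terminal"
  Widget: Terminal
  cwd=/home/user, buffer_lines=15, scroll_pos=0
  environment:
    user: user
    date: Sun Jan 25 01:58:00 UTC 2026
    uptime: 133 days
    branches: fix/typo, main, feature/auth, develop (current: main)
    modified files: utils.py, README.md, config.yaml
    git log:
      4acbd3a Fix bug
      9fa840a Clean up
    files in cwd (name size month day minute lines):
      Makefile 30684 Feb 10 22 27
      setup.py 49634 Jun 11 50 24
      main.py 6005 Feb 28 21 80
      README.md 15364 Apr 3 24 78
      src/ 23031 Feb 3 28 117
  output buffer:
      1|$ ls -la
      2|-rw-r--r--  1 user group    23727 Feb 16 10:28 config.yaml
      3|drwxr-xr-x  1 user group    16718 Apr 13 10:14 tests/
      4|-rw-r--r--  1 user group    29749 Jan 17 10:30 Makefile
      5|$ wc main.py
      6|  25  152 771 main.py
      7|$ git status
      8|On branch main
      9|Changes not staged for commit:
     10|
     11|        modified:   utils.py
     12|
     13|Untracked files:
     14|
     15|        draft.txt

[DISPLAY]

━━━━━━━━━━━━━━━━━━━━━━━━━━━━━━━┓━━━━━━
alendarWidget                  ┃      
───┏━━━━━━━━━━━━━━━━━━━━━━━━━┓─┨──────
   ┃ Terminal                ┃ ┃     0
 Tu┠─────────────────────────┨ ┃      
   ┃$ ls -la                 ┃ ┃      
  3┃-rw-r--r--  1 user group ┃ ┃      
* 1┃drwxr-xr-x  1 user group ┃ ┃      
* 1┃-rw-r--r--  1 user group ┃ ┃      
 24┃$ wc main.py             ┃ ┃      
 31┃  25  152 771 main.py    ┃ ┃      
   ┃$ git status             ┃ ┃      
   ┗━━━━━━━━━━━━━━━━━━━━━━━━━┛ ┃      
                               ┃      
                               ┃━━━━━━


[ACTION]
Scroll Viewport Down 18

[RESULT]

alendarWidget                  ┃      
───┏━━━━━━━━━━━━━━━━━━━━━━━━━┓─┨──────
   ┃ Terminal                ┃ ┃     0
 Tu┠─────────────────────────┨ ┃      
   ┃$ ls -la                 ┃ ┃      
  3┃-rw-r--r--  1 user group ┃ ┃      
* 1┃drwxr-xr-x  1 user group ┃ ┃      
* 1┃-rw-r--r--  1 user group ┃ ┃      
 24┃$ wc main.py             ┃ ┃      
 31┃  25  152 771 main.py    ┃ ┃      
   ┃$ git status             ┃ ┃      
   ┗━━━━━━━━━━━━━━━━━━━━━━━━━┛ ┃      
                               ┃      
                               ┃━━━━━━
━━━━━━━━━━━━━━━━━━━━━━━━━━━━━━━┛      


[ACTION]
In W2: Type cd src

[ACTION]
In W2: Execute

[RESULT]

alendarWidget                  ┃      
───┏━━━━━━━━━━━━━━━━━━━━━━━━━┓─┨──────
   ┃ Terminal                ┃ ┃     0
 Tu┠─────────────────────────┨ ┃      
   ┃                         ┃ ┃      
  3┃Untracked files:         ┃ ┃      
* 1┃                         ┃ ┃      
* 1┃        draft.txt        ┃ ┃      
 24┃$ cd src                 ┃ ┃      
 31┃                         ┃ ┃      
   ┃$ █                      ┃ ┃      
   ┗━━━━━━━━━━━━━━━━━━━━━━━━━┛ ┃      
                               ┃      
                               ┃━━━━━━
━━━━━━━━━━━━━━━━━━━━━━━━━━━━━━━┛      


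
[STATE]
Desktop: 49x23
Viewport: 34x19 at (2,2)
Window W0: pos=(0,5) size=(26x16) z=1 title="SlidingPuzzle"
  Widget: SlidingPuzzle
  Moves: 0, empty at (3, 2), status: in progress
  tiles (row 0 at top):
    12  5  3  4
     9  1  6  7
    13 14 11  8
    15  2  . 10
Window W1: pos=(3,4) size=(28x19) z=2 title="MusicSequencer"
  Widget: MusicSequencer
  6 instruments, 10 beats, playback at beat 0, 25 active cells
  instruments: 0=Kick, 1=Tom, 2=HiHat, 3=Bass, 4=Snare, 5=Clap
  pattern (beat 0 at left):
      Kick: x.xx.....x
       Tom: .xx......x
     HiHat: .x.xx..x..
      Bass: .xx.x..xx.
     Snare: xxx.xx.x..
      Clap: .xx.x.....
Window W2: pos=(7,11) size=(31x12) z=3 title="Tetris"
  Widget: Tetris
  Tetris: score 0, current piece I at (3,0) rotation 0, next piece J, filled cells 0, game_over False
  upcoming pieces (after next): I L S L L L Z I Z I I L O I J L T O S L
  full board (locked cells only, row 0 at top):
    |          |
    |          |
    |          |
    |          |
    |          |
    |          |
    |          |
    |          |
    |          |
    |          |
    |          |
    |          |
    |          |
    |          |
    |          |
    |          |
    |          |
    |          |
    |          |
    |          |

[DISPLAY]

                                  
                                  
 ┏━━━━━━━━━━━━━━━━━━━━━━━━━━┓     
━┃ MusicSequencer           ┃     
S┠──────────────────────────┨     
─┃      ▼123456789          ┃     
─┃  Kick█·██·····█          ┃     
 ┃   Tom·██······█          ┃     
─┃ HiHat·█·██··█··          ┃     
 ┃  B┏━━━━━━━━━━━━━━━━━━━━━━━━━━━━
─┃ Sn┃ Tetris                     
 ┃  C┠────────────────────────────
─┃   ┃          │Next:            
 ┃   ┃          │█                
─┃   ┃          │███              
o┃   ┃          │                 
 ┃   ┃          │                 
 ┃   ┃          │                 
━┃   ┃          │Score:           


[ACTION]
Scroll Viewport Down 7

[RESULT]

 ┏━━━━━━━━━━━━━━━━━━━━━━━━━━┓     
━┃ MusicSequencer           ┃     
S┠──────────────────────────┨     
─┃      ▼123456789          ┃     
─┃  Kick█·██·····█          ┃     
 ┃   Tom·██······█          ┃     
─┃ HiHat·█·██··█··          ┃     
 ┃  B┏━━━━━━━━━━━━━━━━━━━━━━━━━━━━
─┃ Sn┃ Tetris                     
 ┃  C┠────────────────────────────
─┃   ┃          │Next:            
 ┃   ┃          │█                
─┃   ┃          │███              
o┃   ┃          │                 
 ┃   ┃          │                 
 ┃   ┃          │                 
━┃   ┃          │Score:           
 ┃   ┃          │0                
 ┗━━━┗━━━━━━━━━━━━━━━━━━━━━━━━━━━━


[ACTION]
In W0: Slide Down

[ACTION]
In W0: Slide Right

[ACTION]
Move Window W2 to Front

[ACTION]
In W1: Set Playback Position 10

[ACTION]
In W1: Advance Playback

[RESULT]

 ┏━━━━━━━━━━━━━━━━━━━━━━━━━━┓     
━┃ MusicSequencer           ┃     
S┠──────────────────────────┨     
─┃      0▼23456789          ┃     
─┃  Kick█·██·····█          ┃     
 ┃   Tom·██······█          ┃     
─┃ HiHat·█·██··█··          ┃     
 ┃  B┏━━━━━━━━━━━━━━━━━━━━━━━━━━━━
─┃ Sn┃ Tetris                     
 ┃  C┠────────────────────────────
─┃   ┃          │Next:            
 ┃   ┃          │█                
─┃   ┃          │███              
o┃   ┃          │                 
 ┃   ┃          │                 
 ┃   ┃          │                 
━┃   ┃          │Score:           
 ┃   ┃          │0                
 ┗━━━┗━━━━━━━━━━━━━━━━━━━━━━━━━━━━


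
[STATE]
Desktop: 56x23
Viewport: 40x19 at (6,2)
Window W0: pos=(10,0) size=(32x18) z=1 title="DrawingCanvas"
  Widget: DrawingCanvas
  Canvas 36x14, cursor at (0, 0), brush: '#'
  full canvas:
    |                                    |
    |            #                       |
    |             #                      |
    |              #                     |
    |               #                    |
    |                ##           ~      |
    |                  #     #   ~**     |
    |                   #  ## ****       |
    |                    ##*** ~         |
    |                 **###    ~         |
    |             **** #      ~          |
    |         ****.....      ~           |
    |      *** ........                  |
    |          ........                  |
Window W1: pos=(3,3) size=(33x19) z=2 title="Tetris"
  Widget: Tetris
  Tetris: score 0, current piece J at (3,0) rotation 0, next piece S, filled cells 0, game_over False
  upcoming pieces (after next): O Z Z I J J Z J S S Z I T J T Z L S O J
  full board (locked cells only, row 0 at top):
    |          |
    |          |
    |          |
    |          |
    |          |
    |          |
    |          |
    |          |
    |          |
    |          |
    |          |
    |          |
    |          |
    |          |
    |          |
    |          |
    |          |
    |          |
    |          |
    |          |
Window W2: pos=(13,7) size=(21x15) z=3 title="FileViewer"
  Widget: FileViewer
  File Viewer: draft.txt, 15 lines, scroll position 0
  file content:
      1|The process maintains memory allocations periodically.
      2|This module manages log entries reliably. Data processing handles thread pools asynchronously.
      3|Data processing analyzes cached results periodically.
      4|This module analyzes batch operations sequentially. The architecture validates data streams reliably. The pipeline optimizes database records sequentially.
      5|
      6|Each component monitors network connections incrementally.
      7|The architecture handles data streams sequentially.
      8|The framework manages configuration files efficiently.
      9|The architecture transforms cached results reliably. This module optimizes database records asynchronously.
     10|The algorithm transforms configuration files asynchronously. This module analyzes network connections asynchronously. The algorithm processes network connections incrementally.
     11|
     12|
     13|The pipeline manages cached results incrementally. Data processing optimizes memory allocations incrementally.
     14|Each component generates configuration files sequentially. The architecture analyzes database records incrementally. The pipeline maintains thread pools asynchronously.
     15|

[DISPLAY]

    ┠──────────────────────────────┨    
━━━━━━━━━━━━━━━━━━━━━━━━━━━━━┓     ┃    
etris                        ┃     ┃    
─────────────────────────────┨     ┃    
        │Next:               ┃     ┃    
       ┏━━━━━━━━━━━━━━━━━━━┓ ┃     ┃    
       ┃ FileViewer        ┃ ┃    ~┃    
       ┠───────────────────┨ ┃   ~*┃    
       ┃The process mainta▲┃ ┃**** ┃    
       ┃This module manage█┃ ┃ ~   ┃    
       ┃Data processing an░┃ ┃ ~   ┃    
       ┃This module analyz░┃ ┃~    ┃    
       ┃                  ░┃ ┃     ┃    
       ┃Each component mon░┃ ┃     ┃    
       ┃The architecture h░┃ ┃     ┃    
       ┃The framework mana░┃ ┃━━━━━┛    
       ┃The architecture t░┃ ┃          
       ┃The algorithm tran░┃ ┃          
       ┃                  ▼┃ ┃          


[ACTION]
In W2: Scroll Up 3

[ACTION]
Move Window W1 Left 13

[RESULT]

    ┠──────────────────────────────┨    
━━━━━━━━━━━━━━━━━━━━━━━━━━┓        ┃    
is                        ┃        ┃    
──────────────────────────┨        ┃    
     │Next:               ┃        ┃    
     │ ┏━━━━━━━━━━━━━━━━━━━┓       ┃    
     │░┃ FileViewer        ┃      ~┃    
     │ ┠───────────────────┨ #   ~*┃    
     │ ┃The process mainta▲┃# **** ┃    
     │ ┃This module manage█┃** ~   ┃    
     │S┃Data processing an░┃   ~   ┃    
     │0┃This module analyz░┃  ~    ┃    
     │ ┃                  ░┃ ~     ┃    
     │ ┃Each component mon░┃       ┃    
     │ ┃The architecture h░┃       ┃    
     │ ┃The framework mana░┃━━━━━━━┛    
     │ ┃The architecture t░┃            
     │ ┃The algorithm tran░┃            
     │ ┃                  ▼┃            


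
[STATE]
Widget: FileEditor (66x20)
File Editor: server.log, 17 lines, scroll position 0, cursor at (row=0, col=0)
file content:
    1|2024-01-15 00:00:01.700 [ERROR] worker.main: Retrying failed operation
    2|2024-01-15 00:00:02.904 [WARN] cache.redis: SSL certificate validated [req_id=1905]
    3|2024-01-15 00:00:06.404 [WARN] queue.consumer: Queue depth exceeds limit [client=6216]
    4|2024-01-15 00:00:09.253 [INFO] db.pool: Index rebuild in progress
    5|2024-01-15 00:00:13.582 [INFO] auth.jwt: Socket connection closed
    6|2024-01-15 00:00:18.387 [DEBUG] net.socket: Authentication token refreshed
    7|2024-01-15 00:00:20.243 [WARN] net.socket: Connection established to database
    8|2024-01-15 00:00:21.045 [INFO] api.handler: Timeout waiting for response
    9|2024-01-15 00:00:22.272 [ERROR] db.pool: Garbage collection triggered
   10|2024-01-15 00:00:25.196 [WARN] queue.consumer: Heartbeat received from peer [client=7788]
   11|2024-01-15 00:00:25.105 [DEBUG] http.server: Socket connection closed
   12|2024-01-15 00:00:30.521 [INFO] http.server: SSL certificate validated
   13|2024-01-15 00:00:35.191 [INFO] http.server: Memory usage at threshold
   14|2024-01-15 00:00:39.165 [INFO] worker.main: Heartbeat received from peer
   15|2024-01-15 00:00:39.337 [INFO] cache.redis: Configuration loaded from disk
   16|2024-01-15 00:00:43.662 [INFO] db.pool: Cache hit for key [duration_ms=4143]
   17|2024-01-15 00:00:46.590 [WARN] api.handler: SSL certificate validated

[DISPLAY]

█024-01-15 00:00:01.700 [ERROR] worker.main: Retrying failed oper▲
2024-01-15 00:00:02.904 [WARN] cache.redis: SSL certificate valid█
2024-01-15 00:00:06.404 [WARN] queue.consumer: Queue depth exceed░
2024-01-15 00:00:09.253 [INFO] db.pool: Index rebuild in progress░
2024-01-15 00:00:13.582 [INFO] auth.jwt: Socket connection closed░
2024-01-15 00:00:18.387 [DEBUG] net.socket: Authentication token ░
2024-01-15 00:00:20.243 [WARN] net.socket: Connection established░
2024-01-15 00:00:21.045 [INFO] api.handler: Timeout waiting for r░
2024-01-15 00:00:22.272 [ERROR] db.pool: Garbage collection trigg░
2024-01-15 00:00:25.196 [WARN] queue.consumer: Heartbeat received░
2024-01-15 00:00:25.105 [DEBUG] http.server: Socket connection cl░
2024-01-15 00:00:30.521 [INFO] http.server: SSL certificate valid░
2024-01-15 00:00:35.191 [INFO] http.server: Memory usage at thres░
2024-01-15 00:00:39.165 [INFO] worker.main: Heartbeat received fr░
2024-01-15 00:00:39.337 [INFO] cache.redis: Configuration loaded ░
2024-01-15 00:00:43.662 [INFO] db.pool: Cache hit for key [durati░
2024-01-15 00:00:46.590 [WARN] api.handler: SSL certificate valid░
                                                                 ░
                                                                 ░
                                                                 ▼


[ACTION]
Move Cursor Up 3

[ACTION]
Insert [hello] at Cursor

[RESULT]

hello█024-01-15 00:00:01.700 [ERROR] worker.main: Retrying failed▲
2024-01-15 00:00:02.904 [WARN] cache.redis: SSL certificate valid█
2024-01-15 00:00:06.404 [WARN] queue.consumer: Queue depth exceed░
2024-01-15 00:00:09.253 [INFO] db.pool: Index rebuild in progress░
2024-01-15 00:00:13.582 [INFO] auth.jwt: Socket connection closed░
2024-01-15 00:00:18.387 [DEBUG] net.socket: Authentication token ░
2024-01-15 00:00:20.243 [WARN] net.socket: Connection established░
2024-01-15 00:00:21.045 [INFO] api.handler: Timeout waiting for r░
2024-01-15 00:00:22.272 [ERROR] db.pool: Garbage collection trigg░
2024-01-15 00:00:25.196 [WARN] queue.consumer: Heartbeat received░
2024-01-15 00:00:25.105 [DEBUG] http.server: Socket connection cl░
2024-01-15 00:00:30.521 [INFO] http.server: SSL certificate valid░
2024-01-15 00:00:35.191 [INFO] http.server: Memory usage at thres░
2024-01-15 00:00:39.165 [INFO] worker.main: Heartbeat received fr░
2024-01-15 00:00:39.337 [INFO] cache.redis: Configuration loaded ░
2024-01-15 00:00:43.662 [INFO] db.pool: Cache hit for key [durati░
2024-01-15 00:00:46.590 [WARN] api.handler: SSL certificate valid░
                                                                 ░
                                                                 ░
                                                                 ▼


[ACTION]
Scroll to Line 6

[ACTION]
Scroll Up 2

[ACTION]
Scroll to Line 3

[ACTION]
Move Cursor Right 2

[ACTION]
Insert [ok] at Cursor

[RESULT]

hello20ok█4-01-15 00:00:01.700 [ERROR] worker.main: Retrying fail▲
2024-01-15 00:00:02.904 [WARN] cache.redis: SSL certificate valid█
2024-01-15 00:00:06.404 [WARN] queue.consumer: Queue depth exceed░
2024-01-15 00:00:09.253 [INFO] db.pool: Index rebuild in progress░
2024-01-15 00:00:13.582 [INFO] auth.jwt: Socket connection closed░
2024-01-15 00:00:18.387 [DEBUG] net.socket: Authentication token ░
2024-01-15 00:00:20.243 [WARN] net.socket: Connection established░
2024-01-15 00:00:21.045 [INFO] api.handler: Timeout waiting for r░
2024-01-15 00:00:22.272 [ERROR] db.pool: Garbage collection trigg░
2024-01-15 00:00:25.196 [WARN] queue.consumer: Heartbeat received░
2024-01-15 00:00:25.105 [DEBUG] http.server: Socket connection cl░
2024-01-15 00:00:30.521 [INFO] http.server: SSL certificate valid░
2024-01-15 00:00:35.191 [INFO] http.server: Memory usage at thres░
2024-01-15 00:00:39.165 [INFO] worker.main: Heartbeat received fr░
2024-01-15 00:00:39.337 [INFO] cache.redis: Configuration loaded ░
2024-01-15 00:00:43.662 [INFO] db.pool: Cache hit for key [durati░
2024-01-15 00:00:46.590 [WARN] api.handler: SSL certificate valid░
                                                                 ░
                                                                 ░
                                                                 ▼


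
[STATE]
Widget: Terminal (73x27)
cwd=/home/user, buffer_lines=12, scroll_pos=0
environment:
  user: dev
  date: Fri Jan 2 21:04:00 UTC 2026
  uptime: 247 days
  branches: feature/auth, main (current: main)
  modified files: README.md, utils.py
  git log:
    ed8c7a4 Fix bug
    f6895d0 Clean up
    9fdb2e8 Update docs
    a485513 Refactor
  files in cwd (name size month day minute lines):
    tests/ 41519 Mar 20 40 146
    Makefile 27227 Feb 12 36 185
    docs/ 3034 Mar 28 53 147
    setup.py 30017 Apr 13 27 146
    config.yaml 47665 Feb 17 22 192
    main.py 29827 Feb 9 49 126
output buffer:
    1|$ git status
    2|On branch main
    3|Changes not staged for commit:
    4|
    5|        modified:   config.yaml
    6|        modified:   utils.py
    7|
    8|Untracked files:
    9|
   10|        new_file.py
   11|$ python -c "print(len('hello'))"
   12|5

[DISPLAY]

$ git status                                                             
On branch main                                                           
Changes not staged for commit:                                           
                                                                         
        modified:   config.yaml                                          
        modified:   utils.py                                             
                                                                         
Untracked files:                                                         
                                                                         
        new_file.py                                                      
$ python -c "print(len('hello'))"                                        
5                                                                        
$ █                                                                      
                                                                         
                                                                         
                                                                         
                                                                         
                                                                         
                                                                         
                                                                         
                                                                         
                                                                         
                                                                         
                                                                         
                                                                         
                                                                         
                                                                         


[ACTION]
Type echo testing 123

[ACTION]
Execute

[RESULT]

$ git status                                                             
On branch main                                                           
Changes not staged for commit:                                           
                                                                         
        modified:   config.yaml                                          
        modified:   utils.py                                             
                                                                         
Untracked files:                                                         
                                                                         
        new_file.py                                                      
$ python -c "print(len('hello'))"                                        
5                                                                        
$ echo testing 123                                                       
testing 123                                                              
$ █                                                                      
                                                                         
                                                                         
                                                                         
                                                                         
                                                                         
                                                                         
                                                                         
                                                                         
                                                                         
                                                                         
                                                                         
                                                                         


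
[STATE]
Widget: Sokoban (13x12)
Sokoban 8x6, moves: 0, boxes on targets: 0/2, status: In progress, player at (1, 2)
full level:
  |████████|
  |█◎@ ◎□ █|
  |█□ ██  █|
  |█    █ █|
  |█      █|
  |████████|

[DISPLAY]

████████     
█◎@ ◎□ █     
█□ ██  █     
█    █ █     
█      █     
████████     
Moves: 0  0/2
             
             
             
             
             


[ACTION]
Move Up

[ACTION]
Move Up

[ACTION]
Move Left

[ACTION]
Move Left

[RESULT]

████████     
█+  ◎□ █     
█□ ██  █     
█    █ █     
█      █     
████████     
Moves: 1  0/2
             
             
             
             
             


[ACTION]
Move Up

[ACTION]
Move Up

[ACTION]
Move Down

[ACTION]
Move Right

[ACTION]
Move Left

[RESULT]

████████     
█◎  ◎□ █     
█@ ██  █     
█□   █ █     
█      █     
████████     
Moves: 4  0/2
             
             
             
             
             


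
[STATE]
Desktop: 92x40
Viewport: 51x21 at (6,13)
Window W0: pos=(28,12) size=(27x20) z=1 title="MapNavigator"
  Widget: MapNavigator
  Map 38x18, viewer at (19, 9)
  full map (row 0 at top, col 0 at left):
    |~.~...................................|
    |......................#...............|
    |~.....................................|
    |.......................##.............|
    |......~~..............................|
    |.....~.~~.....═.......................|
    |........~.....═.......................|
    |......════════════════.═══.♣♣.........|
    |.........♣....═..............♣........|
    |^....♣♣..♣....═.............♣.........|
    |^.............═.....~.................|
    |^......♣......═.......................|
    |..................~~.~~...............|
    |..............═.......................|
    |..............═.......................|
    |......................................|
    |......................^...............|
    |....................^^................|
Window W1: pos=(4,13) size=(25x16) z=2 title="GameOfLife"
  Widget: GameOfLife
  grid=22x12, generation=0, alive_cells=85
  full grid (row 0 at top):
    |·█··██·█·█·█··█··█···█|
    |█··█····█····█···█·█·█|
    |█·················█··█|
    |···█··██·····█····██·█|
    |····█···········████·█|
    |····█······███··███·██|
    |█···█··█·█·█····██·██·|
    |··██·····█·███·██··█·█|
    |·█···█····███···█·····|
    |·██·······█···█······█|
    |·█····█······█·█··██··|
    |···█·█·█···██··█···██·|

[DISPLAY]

━━━━━━━━━━━━━━━━━━━━━━┓ MapNavigator            ┃  
GameOfLife            ┃─────────────────────────┨  
──────────────────────┨...............#.........┃  
en: 0                 ┃.........................┃  
█··██·█·█·█··█··█···█ ┃................##.......┃  
··█····█····█···█·█·█ ┃~........................┃  
·················█··█ ┃~~.....═.................┃  
··█··██·····█····██·█ ┃.~.....═.................┃  
···█···········████·█ ┃═══════════════.═══.♣♣...┃  
···█······███··███·██ ┃..♣....═..............♣..┃  
···█··█·█·█····██·██· ┃..♣....═....@........♣...┃  
·██·····█·███·██··█·█ ┃.......═.....~...........┃  
█···█····███···█····· ┃♣......═.................┃  
██·······█···█······█ ┃...........~~.~~.........┃  
█····█······█·█··██·· ┃.......═.................┃  
━━━━━━━━━━━━━━━━━━━━━━┛.......═.................┃  
                      ┃.........................┃  
                      ┃...............^.........┃  
                      ┗━━━━━━━━━━━━━━━━━━━━━━━━━┛  
                                                   
                                                   


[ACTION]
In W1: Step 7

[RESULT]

━━━━━━━━━━━━━━━━━━━━━━┓ MapNavigator            ┃  
GameOfLife            ┃─────────────────────────┨  
──────────────────────┨...............#.........┃  
en: 7                 ┃.........................┃  
····················· ┃................##.......┃  
··················██· ┃~........................┃  
·················█··█ ┃~~.....═.................┃  
··················██· ┃.~.....═.................┃  
····················· ┃═══════════════.═══.♣♣...┃  
····················· ┃..♣....═..............♣..┃  
····················· ┃..♣....═....@........♣...┃  
····················· ┃.......═.....~...........┃  
··········█········██ ┃♣......═.................┃  
·········█···█·····██ ┃...........~~.~~.........┃  
██·······█████······· ┃.......═.................┃  
━━━━━━━━━━━━━━━━━━━━━━┛.......═.................┃  
                      ┃.........................┃  
                      ┃...............^.........┃  
                      ┗━━━━━━━━━━━━━━━━━━━━━━━━━┛  
                                                   
                                                   


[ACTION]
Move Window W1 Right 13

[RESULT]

           ┏━━━━━━━━━━━━━━━━━━━━━━━┓            ┃  
           ┃ GameOfLife            ┃────────────┨  
           ┠───────────────────────┨..#.........┃  
           ┃Gen: 7                 ┃............┃  
           ┃······················ ┃...##.......┃  
           ┃···················██· ┃............┃  
           ┃··················█··█ ┃............┃  
           ┃···················██· ┃............┃  
           ┃······················ ┃══.═══.♣♣...┃  
           ┃······················ ┃.........♣..┃  
           ┃······················ ┃........♣...┃  
           ┃······················ ┃~...........┃  
           ┃···········█········██ ┃............┃  
           ┃··········█···█·····██ ┃.~~.........┃  
           ┃·██·······█████······· ┃............┃  
           ┗━━━━━━━━━━━━━━━━━━━━━━━┛............┃  
                      ┃.........................┃  
                      ┃...............^.........┃  
                      ┗━━━━━━━━━━━━━━━━━━━━━━━━━┛  
                                                   
                                                   


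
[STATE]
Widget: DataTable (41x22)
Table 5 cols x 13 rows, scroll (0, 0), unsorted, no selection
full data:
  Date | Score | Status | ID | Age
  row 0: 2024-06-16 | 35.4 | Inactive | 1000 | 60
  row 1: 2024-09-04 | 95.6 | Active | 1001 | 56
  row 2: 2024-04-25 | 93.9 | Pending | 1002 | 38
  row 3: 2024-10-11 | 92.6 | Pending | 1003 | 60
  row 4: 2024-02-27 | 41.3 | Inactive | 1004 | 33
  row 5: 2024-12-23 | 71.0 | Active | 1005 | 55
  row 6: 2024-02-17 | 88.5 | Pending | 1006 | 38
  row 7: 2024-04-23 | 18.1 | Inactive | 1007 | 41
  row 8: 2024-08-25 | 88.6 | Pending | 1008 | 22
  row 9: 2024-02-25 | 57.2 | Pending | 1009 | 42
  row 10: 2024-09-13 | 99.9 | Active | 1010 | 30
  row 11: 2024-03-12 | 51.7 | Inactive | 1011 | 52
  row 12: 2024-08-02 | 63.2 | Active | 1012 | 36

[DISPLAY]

Date      │Score│Status  │ID  │Age       
──────────┼─────┼────────┼────┼───       
2024-06-16│35.4 │Inactive│1000│60        
2024-09-04│95.6 │Active  │1001│56        
2024-04-25│93.9 │Pending │1002│38        
2024-10-11│92.6 │Pending │1003│60        
2024-02-27│41.3 │Inactive│1004│33        
2024-12-23│71.0 │Active  │1005│55        
2024-02-17│88.5 │Pending │1006│38        
2024-04-23│18.1 │Inactive│1007│41        
2024-08-25│88.6 │Pending │1008│22        
2024-02-25│57.2 │Pending │1009│42        
2024-09-13│99.9 │Active  │1010│30        
2024-03-12│51.7 │Inactive│1011│52        
2024-08-02│63.2 │Active  │1012│36        
                                         
                                         
                                         
                                         
                                         
                                         
                                         


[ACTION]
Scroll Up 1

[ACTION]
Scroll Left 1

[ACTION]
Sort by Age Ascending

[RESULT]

Date      │Score│Status  │ID  │Ag▲       
──────────┼─────┼────────┼────┼───       
2024-08-25│88.6 │Pending │1008│22        
2024-09-13│99.9 │Active  │1010│30        
2024-02-27│41.3 │Inactive│1004│33        
2024-08-02│63.2 │Active  │1012│36        
2024-04-25│93.9 │Pending │1002│38        
2024-02-17│88.5 │Pending │1006│38        
2024-04-23│18.1 │Inactive│1007│41        
2024-02-25│57.2 │Pending │1009│42        
2024-03-12│51.7 │Inactive│1011│52        
2024-12-23│71.0 │Active  │1005│55        
2024-09-04│95.6 │Active  │1001│56        
2024-06-16│35.4 │Inactive│1000│60        
2024-10-11│92.6 │Pending │1003│60        
                                         
                                         
                                         
                                         
                                         
                                         
                                         


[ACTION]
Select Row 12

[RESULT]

Date      │Score│Status  │ID  │Ag▲       
──────────┼─────┼────────┼────┼───       
2024-08-25│88.6 │Pending │1008│22        
2024-09-13│99.9 │Active  │1010│30        
2024-02-27│41.3 │Inactive│1004│33        
2024-08-02│63.2 │Active  │1012│36        
2024-04-25│93.9 │Pending │1002│38        
2024-02-17│88.5 │Pending │1006│38        
2024-04-23│18.1 │Inactive│1007│41        
2024-02-25│57.2 │Pending │1009│42        
2024-03-12│51.7 │Inactive│1011│52        
2024-12-23│71.0 │Active  │1005│55        
2024-09-04│95.6 │Active  │1001│56        
2024-06-16│35.4 │Inactive│1000│60        
>024-10-11│92.6 │Pending │1003│60        
                                         
                                         
                                         
                                         
                                         
                                         
                                         


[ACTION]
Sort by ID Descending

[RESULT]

Date      │Score│Status  │ID ▼│Age       
──────────┼─────┼────────┼────┼───       
2024-08-02│63.2 │Active  │1012│36        
2024-03-12│51.7 │Inactive│1011│52        
2024-09-13│99.9 │Active  │1010│30        
2024-02-25│57.2 │Pending │1009│42        
2024-08-25│88.6 │Pending │1008│22        
2024-04-23│18.1 │Inactive│1007│41        
2024-02-17│88.5 │Pending │1006│38        
2024-12-23│71.0 │Active  │1005│55        
2024-02-27│41.3 │Inactive│1004│33        
2024-10-11│92.6 │Pending │1003│60        
2024-04-25│93.9 │Pending │1002│38        
2024-09-04│95.6 │Active  │1001│56        
>024-06-16│35.4 │Inactive│1000│60        
                                         
                                         
                                         
                                         
                                         
                                         
                                         


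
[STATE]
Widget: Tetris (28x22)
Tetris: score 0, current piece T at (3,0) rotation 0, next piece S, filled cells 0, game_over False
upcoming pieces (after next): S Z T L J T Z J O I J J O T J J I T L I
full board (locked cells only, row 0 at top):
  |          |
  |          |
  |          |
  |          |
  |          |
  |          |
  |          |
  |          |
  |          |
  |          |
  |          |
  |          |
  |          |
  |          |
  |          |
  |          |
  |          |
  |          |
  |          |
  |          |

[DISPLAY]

    ▒     │Next:            
   ▒▒▒    │ ░░              
          │░░               
          │                 
          │                 
          │                 
          │Score:           
          │0                
          │                 
          │                 
          │                 
          │                 
          │                 
          │                 
          │                 
          │                 
          │                 
          │                 
          │                 
          │                 
          │                 
          │                 


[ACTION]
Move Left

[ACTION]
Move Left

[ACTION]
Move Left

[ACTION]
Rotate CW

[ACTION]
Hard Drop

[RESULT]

    ░░    │Next:            
   ░░     │ ░░              
          │░░               
          │                 
          │                 
          │                 
          │Score:           
          │0                
          │                 
          │                 
          │                 
          │                 
          │                 
          │                 
          │                 
          │                 
          │                 
▒         │                 
▒▒        │                 
▒         │                 
          │                 
          │                 


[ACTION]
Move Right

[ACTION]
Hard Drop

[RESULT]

    ░░    │Next:            
   ░░     │▓▓               
          │ ▓▓              
          │                 
          │                 
          │                 
          │Score:           
          │0                
          │                 
          │                 
          │                 
          │                 
          │                 
          │                 
          │                 
          │                 
          │                 
▒         │                 
▒▒   ░░   │                 
▒   ░░    │                 
          │                 
          │                 
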